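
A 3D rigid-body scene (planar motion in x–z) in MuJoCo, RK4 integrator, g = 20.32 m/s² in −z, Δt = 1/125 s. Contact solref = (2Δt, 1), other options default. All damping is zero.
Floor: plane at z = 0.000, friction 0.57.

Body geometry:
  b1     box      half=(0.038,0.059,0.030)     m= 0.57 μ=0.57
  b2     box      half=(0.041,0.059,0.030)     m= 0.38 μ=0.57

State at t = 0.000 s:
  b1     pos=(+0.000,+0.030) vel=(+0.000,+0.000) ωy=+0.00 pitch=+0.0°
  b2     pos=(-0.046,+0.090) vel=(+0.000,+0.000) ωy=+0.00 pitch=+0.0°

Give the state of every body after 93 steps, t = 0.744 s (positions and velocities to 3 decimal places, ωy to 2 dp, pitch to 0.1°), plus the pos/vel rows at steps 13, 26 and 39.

State at t = 0.744 s:
  b1     pos=(+0.000,+0.030) vel=(+0.000,+0.000) ωy=+0.00 pitch=+0.0°
  b2     pos=(-0.086,+0.041) vel=(+0.000,+0.000) ωy=+0.00 pitch=-90.0°

Key-timestep trajectory:
   step    t(s)  b1.x    b1.z    b1.vx   b1.vz   b2.x    b2.z    b2.vx   b2.vz 
     13  0.1040   +0.000  +0.030  +0.000  +0.001   -0.063  +0.079  -0.328  -0.354
     26  0.2080   +0.000  +0.030  +0.000  +0.000   -0.095  +0.044  -0.048  +0.101
     39  0.3120   +0.000  +0.030  +0.000  +0.000   -0.085  +0.040  -0.038  +0.035


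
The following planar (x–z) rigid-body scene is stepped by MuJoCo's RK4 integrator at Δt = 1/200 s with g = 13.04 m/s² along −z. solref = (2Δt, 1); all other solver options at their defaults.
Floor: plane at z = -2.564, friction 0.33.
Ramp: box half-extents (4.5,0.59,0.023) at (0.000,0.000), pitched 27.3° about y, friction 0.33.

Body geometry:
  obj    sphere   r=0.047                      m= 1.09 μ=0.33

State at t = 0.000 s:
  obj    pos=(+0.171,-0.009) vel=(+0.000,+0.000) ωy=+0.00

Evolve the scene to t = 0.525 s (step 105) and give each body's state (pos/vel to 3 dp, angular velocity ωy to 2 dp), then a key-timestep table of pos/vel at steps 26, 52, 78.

State at t = 0.525 s:
  obj    pos=(+0.694,-0.279) vel=(+1.993,-1.029) ωy=+47.70

Key-timestep trajectory:
   step    t(s)  obj.x    obj.z    obj.vx   obj.vz 
     26  0.1300   +0.203  -0.026  +0.494  -0.255
     52  0.2600   +0.299  -0.076  +0.987  -0.509
     78  0.3900   +0.460  -0.158  +1.481  -0.764


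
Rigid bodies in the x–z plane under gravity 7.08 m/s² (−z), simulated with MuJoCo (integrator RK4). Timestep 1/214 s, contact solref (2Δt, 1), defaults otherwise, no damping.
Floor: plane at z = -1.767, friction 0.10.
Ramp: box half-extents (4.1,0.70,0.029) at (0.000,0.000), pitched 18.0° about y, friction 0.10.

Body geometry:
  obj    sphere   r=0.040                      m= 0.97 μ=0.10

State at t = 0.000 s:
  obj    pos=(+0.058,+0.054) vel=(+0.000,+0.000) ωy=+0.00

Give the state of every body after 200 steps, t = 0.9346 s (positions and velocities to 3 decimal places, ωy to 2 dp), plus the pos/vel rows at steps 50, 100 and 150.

State at t = 0.9346 s:
  obj    pos=(+0.707,-0.157) vel=(+1.389,-0.451) ωy=+36.50

Key-timestep trajectory:
   step    t(s)  obj.x    obj.z    obj.vx   obj.vz 
     50  0.2336   +0.099  +0.041  +0.347  -0.113
    100  0.4673   +0.220  +0.001  +0.695  -0.226
    150  0.7009   +0.423  -0.065  +1.042  -0.339


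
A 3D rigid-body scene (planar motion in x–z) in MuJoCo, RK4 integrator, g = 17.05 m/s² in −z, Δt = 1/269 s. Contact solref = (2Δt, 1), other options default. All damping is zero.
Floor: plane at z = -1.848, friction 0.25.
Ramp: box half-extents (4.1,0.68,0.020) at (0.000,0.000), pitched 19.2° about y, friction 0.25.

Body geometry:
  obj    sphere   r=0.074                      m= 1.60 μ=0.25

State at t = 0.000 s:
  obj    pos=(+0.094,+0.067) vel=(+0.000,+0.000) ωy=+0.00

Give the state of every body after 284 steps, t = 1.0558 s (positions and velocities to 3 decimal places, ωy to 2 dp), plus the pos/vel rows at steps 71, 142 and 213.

State at t = 1.0558 s:
  obj    pos=(+2.202,-0.667) vel=(+3.993,-1.391) ωy=+57.13

Key-timestep trajectory:
   step    t(s)  obj.x    obj.z    obj.vx   obj.vz 
     71  0.2639   +0.226  +0.021  +0.998  -0.348
    142  0.5279   +0.621  -0.117  +1.997  -0.695
    213  0.7918   +1.280  -0.346  +2.995  -1.043


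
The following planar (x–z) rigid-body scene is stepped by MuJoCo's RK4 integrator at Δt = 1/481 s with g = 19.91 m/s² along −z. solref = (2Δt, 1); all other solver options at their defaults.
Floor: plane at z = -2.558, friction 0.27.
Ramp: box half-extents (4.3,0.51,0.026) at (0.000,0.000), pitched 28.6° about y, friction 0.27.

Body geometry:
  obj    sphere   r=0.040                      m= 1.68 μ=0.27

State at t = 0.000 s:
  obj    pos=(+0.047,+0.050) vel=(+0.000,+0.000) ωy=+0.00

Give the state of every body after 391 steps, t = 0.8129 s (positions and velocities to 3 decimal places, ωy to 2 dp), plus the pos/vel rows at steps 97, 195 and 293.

State at t = 0.8129 s:
  obj    pos=(+2.022,-1.027) vel=(+4.859,-2.649) ωy=+138.33

Key-timestep trajectory:
   step    t(s)  obj.x    obj.z    obj.vx   obj.vz 
     97  0.2017   +0.168  -0.017  +1.205  -0.657
    195  0.4054   +0.538  -0.218  +2.423  -1.321
    293  0.6091   +1.156  -0.555  +3.641  -1.985


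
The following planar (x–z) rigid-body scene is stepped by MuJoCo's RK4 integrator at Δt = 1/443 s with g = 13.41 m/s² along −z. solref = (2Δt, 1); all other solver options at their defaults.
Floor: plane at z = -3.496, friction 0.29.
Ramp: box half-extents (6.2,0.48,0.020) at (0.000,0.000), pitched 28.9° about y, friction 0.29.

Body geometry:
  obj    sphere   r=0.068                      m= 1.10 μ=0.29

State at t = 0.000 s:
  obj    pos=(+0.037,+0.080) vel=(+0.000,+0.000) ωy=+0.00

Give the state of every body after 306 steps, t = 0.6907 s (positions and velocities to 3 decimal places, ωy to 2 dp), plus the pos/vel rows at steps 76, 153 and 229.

State at t = 0.6907 s:
  obj    pos=(+1.004,-0.454) vel=(+2.799,-1.545) ωy=+47.02

Key-timestep trajectory:
   step    t(s)  obj.x    obj.z    obj.vx   obj.vz 
     76  0.1716   +0.097  +0.047  +0.695  -0.384
    153  0.3454   +0.279  -0.053  +1.400  -0.773
    229  0.5169   +0.579  -0.219  +2.095  -1.157


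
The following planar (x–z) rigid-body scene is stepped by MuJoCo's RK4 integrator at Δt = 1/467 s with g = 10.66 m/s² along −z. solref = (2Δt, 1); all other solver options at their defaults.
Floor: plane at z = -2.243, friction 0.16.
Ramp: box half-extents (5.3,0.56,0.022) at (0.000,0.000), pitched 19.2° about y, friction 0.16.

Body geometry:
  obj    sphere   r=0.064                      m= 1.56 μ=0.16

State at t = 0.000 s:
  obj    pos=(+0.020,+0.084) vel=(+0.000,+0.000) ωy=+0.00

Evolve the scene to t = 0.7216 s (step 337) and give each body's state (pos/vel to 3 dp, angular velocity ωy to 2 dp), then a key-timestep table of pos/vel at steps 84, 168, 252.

State at t = 0.7216 s:
  obj    pos=(+0.636,-0.130) vel=(+1.707,-0.594) ωy=+28.23

Key-timestep trajectory:
   step    t(s)  obj.x    obj.z    obj.vx   obj.vz 
     84  0.1799   +0.058  +0.071  +0.425  -0.148
    168  0.3597   +0.173  +0.031  +0.851  -0.296
    252  0.5396   +0.364  -0.036  +1.276  -0.444


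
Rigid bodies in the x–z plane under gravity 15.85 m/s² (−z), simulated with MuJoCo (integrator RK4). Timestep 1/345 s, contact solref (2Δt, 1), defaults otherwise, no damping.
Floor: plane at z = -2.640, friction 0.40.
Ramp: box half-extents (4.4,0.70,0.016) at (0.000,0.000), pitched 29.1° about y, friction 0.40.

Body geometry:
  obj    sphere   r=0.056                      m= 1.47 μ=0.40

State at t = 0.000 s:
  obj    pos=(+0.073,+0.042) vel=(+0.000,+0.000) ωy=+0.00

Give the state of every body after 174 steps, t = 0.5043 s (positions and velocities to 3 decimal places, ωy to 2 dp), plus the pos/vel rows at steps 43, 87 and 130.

State at t = 0.5043 s:
  obj    pos=(+0.685,-0.299) vel=(+2.427,-1.351) ωy=+49.58

Key-timestep trajectory:
   step    t(s)  obj.x    obj.z    obj.vx   obj.vz 
     43  0.1246   +0.110  +0.021  +0.600  -0.334
     87  0.2522   +0.226  -0.043  +1.213  -0.675
    130  0.3768   +0.415  -0.148  +1.813  -1.009


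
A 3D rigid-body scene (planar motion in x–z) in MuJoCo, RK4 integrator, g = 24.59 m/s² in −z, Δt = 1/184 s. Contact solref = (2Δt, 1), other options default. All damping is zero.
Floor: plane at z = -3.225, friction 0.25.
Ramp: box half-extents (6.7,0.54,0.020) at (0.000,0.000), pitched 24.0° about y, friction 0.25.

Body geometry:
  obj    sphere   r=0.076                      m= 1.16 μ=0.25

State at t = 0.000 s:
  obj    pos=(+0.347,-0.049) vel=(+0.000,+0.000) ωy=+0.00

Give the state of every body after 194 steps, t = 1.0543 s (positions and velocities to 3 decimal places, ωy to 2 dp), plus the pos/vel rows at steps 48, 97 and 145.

State at t = 1.0543 s:
  obj    pos=(+3.975,-1.665) vel=(+6.881,-3.064) ωy=+99.09

Key-timestep trajectory:
   step    t(s)  obj.x    obj.z    obj.vx   obj.vz 
     48  0.2609   +0.569  -0.148  +1.703  -0.758
     97  0.5272   +1.254  -0.453  +3.441  -1.532
    145  0.7880   +2.374  -0.952  +5.143  -2.290


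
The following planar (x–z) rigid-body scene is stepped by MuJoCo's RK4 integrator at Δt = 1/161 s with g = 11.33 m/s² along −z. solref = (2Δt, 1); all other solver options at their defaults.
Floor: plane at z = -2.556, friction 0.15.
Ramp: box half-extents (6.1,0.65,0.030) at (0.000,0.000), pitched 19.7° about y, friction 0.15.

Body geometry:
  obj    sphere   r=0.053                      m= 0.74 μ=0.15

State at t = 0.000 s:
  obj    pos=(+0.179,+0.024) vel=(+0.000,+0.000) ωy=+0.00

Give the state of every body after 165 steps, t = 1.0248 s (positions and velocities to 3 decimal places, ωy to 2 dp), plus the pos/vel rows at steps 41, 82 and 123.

State at t = 1.0248 s:
  obj    pos=(+1.528,-0.459) vel=(+2.632,-0.943) ωy=+52.74

Key-timestep trajectory:
   step    t(s)  obj.x    obj.z    obj.vx   obj.vz 
     41  0.2547   +0.262  -0.006  +0.654  -0.234
     82  0.5093   +0.512  -0.095  +1.308  -0.468
    123  0.7640   +0.929  -0.244  +1.962  -0.703


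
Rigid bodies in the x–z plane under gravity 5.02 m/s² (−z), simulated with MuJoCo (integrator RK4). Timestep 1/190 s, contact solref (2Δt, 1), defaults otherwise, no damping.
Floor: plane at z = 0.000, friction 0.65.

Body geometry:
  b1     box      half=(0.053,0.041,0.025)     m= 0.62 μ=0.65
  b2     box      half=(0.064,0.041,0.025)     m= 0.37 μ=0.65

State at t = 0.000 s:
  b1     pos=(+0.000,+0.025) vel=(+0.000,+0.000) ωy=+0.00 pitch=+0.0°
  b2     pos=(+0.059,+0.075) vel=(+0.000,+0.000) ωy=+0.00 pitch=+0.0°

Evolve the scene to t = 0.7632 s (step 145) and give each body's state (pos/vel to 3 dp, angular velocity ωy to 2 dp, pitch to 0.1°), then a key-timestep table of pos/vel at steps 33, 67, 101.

State at t = 0.7632 s:
  b1     pos=(+0.000,+0.025) vel=(+0.000,+0.000) ωy=+0.00 pitch=+0.0°
  b2     pos=(+0.075,+0.063) vel=(+0.000,+0.000) ωy=+0.00 pitch=+45.4°

Key-timestep trajectory:
   step    t(s)  b1.x    b1.z    b1.vx   b1.vz   b2.x    b2.z    b2.vx   b2.vz 
     33  0.1737   +0.000  +0.025  +0.000  +0.000   +0.065  +0.073  +0.070  -0.035
     67  0.3526   +0.000  +0.025  +0.000  +0.000   +0.081  +0.066  +0.063  +0.023
    101  0.5316   +0.000  +0.025  +0.000  +0.000   +0.077  +0.064  -0.114  -0.041


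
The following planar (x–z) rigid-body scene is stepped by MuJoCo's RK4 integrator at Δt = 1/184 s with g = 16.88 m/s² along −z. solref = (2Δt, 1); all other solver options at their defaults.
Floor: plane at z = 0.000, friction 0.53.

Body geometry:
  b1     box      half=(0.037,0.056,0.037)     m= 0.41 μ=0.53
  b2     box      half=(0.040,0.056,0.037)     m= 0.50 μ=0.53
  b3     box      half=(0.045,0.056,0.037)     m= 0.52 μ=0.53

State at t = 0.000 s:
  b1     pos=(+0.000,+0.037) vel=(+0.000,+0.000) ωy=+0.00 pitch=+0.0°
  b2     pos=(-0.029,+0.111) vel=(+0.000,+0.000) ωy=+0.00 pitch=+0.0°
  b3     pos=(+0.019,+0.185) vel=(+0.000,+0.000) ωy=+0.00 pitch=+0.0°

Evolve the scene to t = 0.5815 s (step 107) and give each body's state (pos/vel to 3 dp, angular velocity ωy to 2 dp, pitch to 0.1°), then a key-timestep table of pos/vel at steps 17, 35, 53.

State at t = 0.5815 s:
  b1     pos=(+0.000,+0.037) vel=(+0.000,+0.000) ωy=+0.00 pitch=+0.0°
  b2     pos=(-0.029,+0.111) vel=(+0.000,+0.000) ωy=+0.00 pitch=+0.0°
  b3     pos=(+0.126,+0.037) vel=(+0.000,+0.000) ωy=+0.00 pitch=+180.0°

Key-timestep trajectory:
   step    t(s)  b1.x    b1.z    b1.vx   b1.vz   b2.x    b2.z    b2.vx   b2.vz   b3.x    b3.z    b3.vx   b3.vz 
     17  0.0924   +0.000  +0.037  -0.001  +0.000   -0.029  +0.111  -0.002  +0.000   +0.028  +0.181  +0.228  -0.109
     35  0.1902   +0.000  +0.037  +0.000  +0.000   -0.029  +0.111  +0.000  +0.000   +0.060  +0.127  +0.353  -1.263
     53  0.2880   +0.000  +0.037  +0.000  +0.000   -0.029  +0.111  +0.000  +0.000   +0.129  +0.030  -0.037  +0.122


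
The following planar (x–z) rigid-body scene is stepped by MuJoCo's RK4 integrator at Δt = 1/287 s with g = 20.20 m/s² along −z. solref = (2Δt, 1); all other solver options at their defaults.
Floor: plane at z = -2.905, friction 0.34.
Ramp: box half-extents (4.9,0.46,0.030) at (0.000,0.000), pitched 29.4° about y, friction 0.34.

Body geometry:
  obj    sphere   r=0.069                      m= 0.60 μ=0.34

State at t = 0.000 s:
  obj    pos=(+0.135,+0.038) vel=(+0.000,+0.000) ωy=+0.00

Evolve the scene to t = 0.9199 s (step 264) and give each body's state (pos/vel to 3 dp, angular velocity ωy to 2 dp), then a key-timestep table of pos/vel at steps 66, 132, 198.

State at t = 0.9199 s:
  obj    pos=(+2.746,-1.434) vel=(+5.676,-3.198) ωy=+94.41

Key-timestep trajectory:
   step    t(s)  obj.x    obj.z    obj.vx   obj.vz 
     66  0.2300   +0.298  -0.054  +1.419  -0.800
    132  0.4599   +0.788  -0.330  +2.838  -1.599
    198  0.6899   +1.604  -0.790  +4.257  -2.399


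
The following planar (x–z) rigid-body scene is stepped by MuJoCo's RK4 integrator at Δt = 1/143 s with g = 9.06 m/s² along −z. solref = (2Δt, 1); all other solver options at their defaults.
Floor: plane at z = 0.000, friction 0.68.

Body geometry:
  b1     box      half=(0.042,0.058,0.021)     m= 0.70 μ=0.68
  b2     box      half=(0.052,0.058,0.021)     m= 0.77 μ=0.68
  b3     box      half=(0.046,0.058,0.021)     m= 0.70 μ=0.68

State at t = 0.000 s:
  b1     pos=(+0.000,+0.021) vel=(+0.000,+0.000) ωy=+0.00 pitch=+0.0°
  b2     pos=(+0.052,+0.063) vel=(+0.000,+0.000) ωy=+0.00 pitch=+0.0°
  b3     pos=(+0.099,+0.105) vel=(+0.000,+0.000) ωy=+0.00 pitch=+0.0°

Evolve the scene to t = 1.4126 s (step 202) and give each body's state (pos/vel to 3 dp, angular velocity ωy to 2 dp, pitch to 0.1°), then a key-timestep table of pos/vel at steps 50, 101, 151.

State at t = 1.4126 s:
  b1     pos=(-0.001,+0.021) vel=(-0.001,+0.000) ωy=+0.00 pitch=+0.0°
  b2     pos=(+0.063,+0.051) vel=(+0.000,+0.000) ωy=-0.02 pitch=+42.4°
  b3     pos=(+0.131,+0.046) vel=(+0.000,+0.000) ωy=-0.01 pitch=+41.6°

Key-timestep trajectory:
   step    t(s)  b1.x    b1.z    b1.vx   b1.vz   b2.x    b2.z    b2.vx   b2.vz   b3.x    b3.z    b3.vx   b3.vz 
     50  0.3497   +0.000  +0.021  -0.001  +0.000   +0.063  +0.051  +0.000  +0.001   +0.130  +0.046  +0.001  +0.000
    101  0.7063   -0.001  +0.021  -0.001  +0.000   +0.063  +0.051  +0.000  +0.000   +0.130  +0.046  +0.000  +0.000
    151  1.0559   -0.001  +0.021  -0.001  +0.000   +0.063  +0.051  +0.000  +0.000   +0.131  +0.046  +0.000  +0.000


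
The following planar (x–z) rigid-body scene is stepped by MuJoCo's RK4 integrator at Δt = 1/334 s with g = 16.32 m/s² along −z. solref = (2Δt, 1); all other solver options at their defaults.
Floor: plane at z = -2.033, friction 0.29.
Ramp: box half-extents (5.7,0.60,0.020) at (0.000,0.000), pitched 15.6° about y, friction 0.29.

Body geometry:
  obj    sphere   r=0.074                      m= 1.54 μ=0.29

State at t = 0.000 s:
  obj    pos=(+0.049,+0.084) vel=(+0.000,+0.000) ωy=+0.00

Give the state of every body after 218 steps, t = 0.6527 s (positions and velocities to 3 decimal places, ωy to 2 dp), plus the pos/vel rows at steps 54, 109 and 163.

State at t = 0.6527 s:
  obj    pos=(+0.692,-0.096) vel=(+1.971,-0.550) ωy=+27.65

Key-timestep trajectory:
   step    t(s)  obj.x    obj.z    obj.vx   obj.vz 
     54  0.1617   +0.088  +0.073  +0.488  -0.136
    109  0.3263   +0.210  +0.039  +0.985  -0.275
    163  0.4880   +0.409  -0.016  +1.474  -0.411


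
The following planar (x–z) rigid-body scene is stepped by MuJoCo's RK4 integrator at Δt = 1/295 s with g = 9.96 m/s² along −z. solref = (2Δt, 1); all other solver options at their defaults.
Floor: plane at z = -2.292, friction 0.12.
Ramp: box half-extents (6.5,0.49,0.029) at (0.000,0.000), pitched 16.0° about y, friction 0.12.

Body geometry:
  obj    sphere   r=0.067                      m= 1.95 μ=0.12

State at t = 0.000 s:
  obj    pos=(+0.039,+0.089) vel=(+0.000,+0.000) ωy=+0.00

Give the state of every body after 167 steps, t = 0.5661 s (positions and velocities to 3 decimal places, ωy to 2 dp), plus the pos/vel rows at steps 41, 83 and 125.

State at t = 0.5661 s:
  obj    pos=(+0.341,+0.002) vel=(+1.067,-0.306) ωy=+16.56

Key-timestep trajectory:
   step    t(s)  obj.x    obj.z    obj.vx   obj.vz 
     41  0.1390   +0.057  +0.083  +0.262  -0.075
     83  0.2814   +0.114  +0.067  +0.530  -0.152
    125  0.4237   +0.208  +0.040  +0.799  -0.229


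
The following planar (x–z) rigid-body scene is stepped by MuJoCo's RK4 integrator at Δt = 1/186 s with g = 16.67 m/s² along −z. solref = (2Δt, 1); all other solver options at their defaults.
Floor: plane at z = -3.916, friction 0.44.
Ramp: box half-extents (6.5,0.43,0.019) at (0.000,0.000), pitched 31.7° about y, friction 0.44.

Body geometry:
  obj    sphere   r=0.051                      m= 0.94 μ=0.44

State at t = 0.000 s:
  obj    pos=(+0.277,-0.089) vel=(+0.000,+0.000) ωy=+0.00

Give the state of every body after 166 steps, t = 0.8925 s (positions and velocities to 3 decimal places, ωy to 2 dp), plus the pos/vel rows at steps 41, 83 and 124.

State at t = 0.8925 s:
  obj    pos=(+2.397,-1.398) vel=(+4.751,-2.934) ωy=+109.48

Key-timestep trajectory:
   step    t(s)  obj.x    obj.z    obj.vx   obj.vz 
     41  0.2204   +0.406  -0.169  +1.174  -0.725
     83  0.4462   +0.807  -0.416  +2.376  -1.467
    124  0.6667   +1.460  -0.820  +3.549  -2.192


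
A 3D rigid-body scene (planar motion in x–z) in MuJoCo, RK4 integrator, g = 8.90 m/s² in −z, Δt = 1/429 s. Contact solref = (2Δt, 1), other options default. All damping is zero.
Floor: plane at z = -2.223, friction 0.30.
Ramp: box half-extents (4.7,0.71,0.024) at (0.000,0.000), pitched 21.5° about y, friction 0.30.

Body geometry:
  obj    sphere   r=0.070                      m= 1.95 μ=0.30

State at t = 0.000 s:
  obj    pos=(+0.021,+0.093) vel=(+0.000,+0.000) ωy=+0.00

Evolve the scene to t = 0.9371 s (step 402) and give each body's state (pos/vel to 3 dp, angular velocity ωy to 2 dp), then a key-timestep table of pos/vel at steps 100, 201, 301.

State at t = 0.9371 s:
  obj    pos=(+0.973,-0.282) vel=(+2.031,-0.800) ωy=+31.19

Key-timestep trajectory:
   step    t(s)  obj.x    obj.z    obj.vx   obj.vz 
    100  0.2331   +0.080  +0.070  +0.505  -0.199
    201  0.4685   +0.259  -0.001  +1.016  -0.400
    301  0.7016   +0.555  -0.117  +1.521  -0.599


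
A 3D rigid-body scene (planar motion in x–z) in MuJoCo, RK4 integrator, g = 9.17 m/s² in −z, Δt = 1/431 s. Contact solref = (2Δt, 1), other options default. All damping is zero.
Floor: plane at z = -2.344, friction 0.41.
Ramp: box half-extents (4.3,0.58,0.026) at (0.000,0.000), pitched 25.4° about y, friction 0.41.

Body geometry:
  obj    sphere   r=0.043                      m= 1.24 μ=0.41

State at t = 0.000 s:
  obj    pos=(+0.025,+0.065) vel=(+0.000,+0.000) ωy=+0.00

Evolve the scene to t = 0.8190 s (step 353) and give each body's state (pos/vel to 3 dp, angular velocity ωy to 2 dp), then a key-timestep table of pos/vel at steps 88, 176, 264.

State at t = 0.8190 s:
  obj    pos=(+0.876,-0.340) vel=(+2.079,-0.987) ωy=+53.51

Key-timestep trajectory:
   step    t(s)  obj.x    obj.z    obj.vx   obj.vz 
     88  0.2042   +0.078  +0.039  +0.518  -0.246
    176  0.4084   +0.237  -0.036  +1.036  -0.492
    264  0.6125   +0.501  -0.162  +1.555  -0.738


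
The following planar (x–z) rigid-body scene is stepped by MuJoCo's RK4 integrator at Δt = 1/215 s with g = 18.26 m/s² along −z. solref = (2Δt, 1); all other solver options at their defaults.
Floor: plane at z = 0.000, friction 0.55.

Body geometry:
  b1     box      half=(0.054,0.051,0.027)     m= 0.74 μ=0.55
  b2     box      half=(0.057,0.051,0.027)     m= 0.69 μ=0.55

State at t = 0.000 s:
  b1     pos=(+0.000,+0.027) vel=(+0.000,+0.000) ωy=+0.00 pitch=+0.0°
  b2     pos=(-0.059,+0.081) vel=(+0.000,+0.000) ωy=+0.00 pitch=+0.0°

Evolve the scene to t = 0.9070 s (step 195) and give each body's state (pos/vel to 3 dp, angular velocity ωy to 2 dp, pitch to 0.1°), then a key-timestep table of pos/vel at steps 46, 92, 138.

State at t = 0.9070 s:
  b1     pos=(+0.000,+0.027) vel=(+0.000,+0.000) ωy=+0.00 pitch=+0.0°
  b2     pos=(-0.115,+0.057) vel=(+0.000,+0.000) ωy=+0.00 pitch=-90.0°

Key-timestep trajectory:
   step    t(s)  b1.x    b1.z    b1.vx   b1.vz   b2.x    b2.z    b2.vx   b2.vz 
     46  0.2140   +0.000  +0.027  +0.000  +0.000   -0.097  +0.062  -0.367  -0.034
     92  0.4279   +0.000  +0.027  +0.000  +0.000   -0.131  +0.062  +0.101  -0.018
    138  0.6419   +0.000  +0.027  +0.000  +0.000   -0.118  +0.058  -0.091  +0.068


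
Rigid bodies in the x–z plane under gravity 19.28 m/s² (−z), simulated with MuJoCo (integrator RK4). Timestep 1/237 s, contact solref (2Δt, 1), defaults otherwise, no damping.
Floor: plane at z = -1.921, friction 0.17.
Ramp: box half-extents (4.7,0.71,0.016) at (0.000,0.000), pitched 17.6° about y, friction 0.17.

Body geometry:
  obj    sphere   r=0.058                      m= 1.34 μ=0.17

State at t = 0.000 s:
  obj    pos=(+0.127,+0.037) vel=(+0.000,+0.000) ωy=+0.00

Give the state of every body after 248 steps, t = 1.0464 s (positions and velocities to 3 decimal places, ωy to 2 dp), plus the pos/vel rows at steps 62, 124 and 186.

State at t = 1.0464 s:
  obj    pos=(+2.300,-0.652) vel=(+4.154,-1.318) ωy=+75.12

Key-timestep trajectory:
   step    t(s)  obj.x    obj.z    obj.vx   obj.vz 
     62  0.2616   +0.263  -0.006  +1.039  -0.329
    124  0.5232   +0.670  -0.135  +2.077  -0.659
    186  0.7848   +1.350  -0.350  +3.115  -0.988


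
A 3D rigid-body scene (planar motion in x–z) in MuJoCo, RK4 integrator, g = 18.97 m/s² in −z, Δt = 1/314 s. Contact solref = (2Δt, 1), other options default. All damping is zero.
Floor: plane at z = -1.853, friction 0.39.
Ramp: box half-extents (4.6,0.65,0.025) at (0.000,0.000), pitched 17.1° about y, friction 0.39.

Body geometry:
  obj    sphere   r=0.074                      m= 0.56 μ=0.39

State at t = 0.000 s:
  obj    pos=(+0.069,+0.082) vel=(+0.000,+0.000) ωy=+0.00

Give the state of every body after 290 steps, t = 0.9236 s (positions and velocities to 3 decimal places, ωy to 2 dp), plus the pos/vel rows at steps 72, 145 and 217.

State at t = 0.9236 s:
  obj    pos=(+1.693,-0.417) vel=(+3.517,-1.082) ωy=+49.72

Key-timestep trajectory:
   step    t(s)  obj.x    obj.z    obj.vx   obj.vz 
     72  0.2293   +0.169  +0.052  +0.873  -0.269
    145  0.4618   +0.475  -0.043  +1.759  -0.541
    217  0.6911   +0.979  -0.197  +2.632  -0.810


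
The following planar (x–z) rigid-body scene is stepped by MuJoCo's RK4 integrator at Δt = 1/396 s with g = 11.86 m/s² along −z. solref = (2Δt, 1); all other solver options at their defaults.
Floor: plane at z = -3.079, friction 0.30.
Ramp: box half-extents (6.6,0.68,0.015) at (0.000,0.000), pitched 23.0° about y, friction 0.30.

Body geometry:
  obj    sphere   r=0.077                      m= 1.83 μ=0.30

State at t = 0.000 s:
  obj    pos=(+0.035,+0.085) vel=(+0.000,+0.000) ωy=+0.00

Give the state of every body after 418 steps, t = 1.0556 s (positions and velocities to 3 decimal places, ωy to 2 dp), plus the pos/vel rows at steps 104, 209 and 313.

State at t = 1.0556 s:
  obj    pos=(+1.733,-0.635) vel=(+3.216,-1.365) ωy=+45.37

Key-timestep trajectory:
   step    t(s)  obj.x    obj.z    obj.vx   obj.vz 
    104  0.2626   +0.140  +0.040  +0.800  -0.340
    209  0.5278   +0.459  -0.095  +1.608  -0.683
    313  0.7904   +0.987  -0.319  +2.408  -1.022


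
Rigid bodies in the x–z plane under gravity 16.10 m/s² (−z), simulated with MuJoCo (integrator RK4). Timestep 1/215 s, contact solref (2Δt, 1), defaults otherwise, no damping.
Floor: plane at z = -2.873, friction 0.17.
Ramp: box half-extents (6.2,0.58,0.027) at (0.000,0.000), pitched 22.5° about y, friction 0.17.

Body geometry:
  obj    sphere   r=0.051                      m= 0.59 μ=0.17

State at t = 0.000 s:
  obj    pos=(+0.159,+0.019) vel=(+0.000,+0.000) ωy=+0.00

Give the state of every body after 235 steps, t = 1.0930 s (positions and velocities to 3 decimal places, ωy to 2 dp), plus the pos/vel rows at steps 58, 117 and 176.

State at t = 1.0930 s:
  obj    pos=(+2.588,-0.988) vel=(+4.444,-1.841) ωy=+94.30

Key-timestep trajectory:
   step    t(s)  obj.x    obj.z    obj.vx   obj.vz 
     58  0.2698   +0.307  -0.043  +1.097  -0.454
    117  0.5442   +0.761  -0.231  +2.213  -0.917
    176  0.8186   +1.521  -0.546  +3.329  -1.379


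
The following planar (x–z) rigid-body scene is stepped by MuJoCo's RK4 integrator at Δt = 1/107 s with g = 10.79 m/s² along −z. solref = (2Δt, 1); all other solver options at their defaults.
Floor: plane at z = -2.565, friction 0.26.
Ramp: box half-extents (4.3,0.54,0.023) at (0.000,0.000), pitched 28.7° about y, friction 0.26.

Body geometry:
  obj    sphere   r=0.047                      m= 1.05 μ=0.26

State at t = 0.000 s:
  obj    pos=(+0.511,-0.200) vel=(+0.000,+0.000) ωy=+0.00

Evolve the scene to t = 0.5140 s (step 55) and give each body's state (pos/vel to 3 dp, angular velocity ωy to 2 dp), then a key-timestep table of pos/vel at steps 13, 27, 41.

State at t = 0.5140 s:
  obj    pos=(+0.940,-0.435) vel=(+1.669,-0.914) ωy=+40.45

Key-timestep trajectory:
   step    t(s)  obj.x    obj.z    obj.vx   obj.vz 
     13  0.1215   +0.535  -0.213  +0.395  -0.216
     27  0.2523   +0.614  -0.257  +0.820  -0.449
     41  0.3832   +0.750  -0.331  +1.244  -0.681


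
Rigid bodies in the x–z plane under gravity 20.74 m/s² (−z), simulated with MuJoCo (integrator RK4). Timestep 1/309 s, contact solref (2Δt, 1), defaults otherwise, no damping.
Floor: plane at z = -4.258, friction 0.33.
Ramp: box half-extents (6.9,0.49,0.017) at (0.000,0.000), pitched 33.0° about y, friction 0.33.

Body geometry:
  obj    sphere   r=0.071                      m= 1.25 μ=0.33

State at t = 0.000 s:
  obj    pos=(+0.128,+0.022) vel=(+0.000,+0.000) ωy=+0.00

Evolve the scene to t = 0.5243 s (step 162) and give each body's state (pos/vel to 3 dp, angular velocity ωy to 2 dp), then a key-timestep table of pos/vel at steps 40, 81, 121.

State at t = 0.5243 s:
  obj    pos=(+1.058,-0.582) vel=(+3.548,-2.304) ωy=+59.56

Key-timestep trajectory:
   step    t(s)  obj.x    obj.z    obj.vx   obj.vz 
     40  0.1294   +0.185  -0.015  +0.876  -0.569
     81  0.2621   +0.361  -0.129  +1.774  -1.152
    121  0.3916   +0.647  -0.315  +2.650  -1.721


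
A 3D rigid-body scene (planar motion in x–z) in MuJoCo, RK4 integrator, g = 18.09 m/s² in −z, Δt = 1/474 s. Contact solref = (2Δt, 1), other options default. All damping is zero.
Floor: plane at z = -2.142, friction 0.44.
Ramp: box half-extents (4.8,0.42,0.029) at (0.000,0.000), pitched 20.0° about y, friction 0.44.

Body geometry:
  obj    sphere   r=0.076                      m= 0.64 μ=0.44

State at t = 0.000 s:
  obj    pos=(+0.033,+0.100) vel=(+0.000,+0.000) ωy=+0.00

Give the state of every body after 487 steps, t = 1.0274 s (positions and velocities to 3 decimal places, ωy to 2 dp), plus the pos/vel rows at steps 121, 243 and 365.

State at t = 1.0274 s:
  obj    pos=(+2.225,-0.698) vel=(+4.267,-1.553) ωy=+59.74

Key-timestep trajectory:
   step    t(s)  obj.x    obj.z    obj.vx   obj.vz 
    121  0.2553   +0.168  +0.050  +1.060  -0.386
    243  0.5127   +0.579  -0.099  +2.129  -0.775
    365  0.7700   +1.264  -0.348  +3.198  -1.164


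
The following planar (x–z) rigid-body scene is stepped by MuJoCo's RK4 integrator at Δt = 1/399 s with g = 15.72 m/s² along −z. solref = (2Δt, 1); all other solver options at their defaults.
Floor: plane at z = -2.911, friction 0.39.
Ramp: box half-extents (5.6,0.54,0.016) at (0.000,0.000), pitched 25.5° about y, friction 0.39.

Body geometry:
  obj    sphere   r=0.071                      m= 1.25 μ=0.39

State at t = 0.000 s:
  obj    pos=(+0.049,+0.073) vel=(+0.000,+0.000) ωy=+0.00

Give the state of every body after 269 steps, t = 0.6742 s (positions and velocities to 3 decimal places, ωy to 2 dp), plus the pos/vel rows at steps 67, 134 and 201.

State at t = 0.6742 s:
  obj    pos=(+1.041,-0.400) vel=(+2.942,-1.403) ωy=+45.90

Key-timestep trajectory:
   step    t(s)  obj.x    obj.z    obj.vx   obj.vz 
     67  0.1679   +0.111  +0.044  +0.733  -0.350
    134  0.3358   +0.295  -0.044  +1.465  -0.699
    201  0.5038   +0.603  -0.191  +2.198  -1.048


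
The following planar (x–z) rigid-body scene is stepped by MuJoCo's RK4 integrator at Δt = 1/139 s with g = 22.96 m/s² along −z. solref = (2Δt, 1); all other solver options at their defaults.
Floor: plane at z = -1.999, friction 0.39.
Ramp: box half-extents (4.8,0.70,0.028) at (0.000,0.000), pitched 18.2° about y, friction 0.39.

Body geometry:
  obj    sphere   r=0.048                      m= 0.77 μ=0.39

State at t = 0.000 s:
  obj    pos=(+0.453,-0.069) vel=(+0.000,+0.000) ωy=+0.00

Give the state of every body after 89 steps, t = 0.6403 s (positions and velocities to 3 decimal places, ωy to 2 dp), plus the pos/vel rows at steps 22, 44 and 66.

State at t = 0.6403 s:
  obj    pos=(+1.451,-0.397) vel=(+3.115,-1.024) ωy=+68.31

Key-timestep trajectory:
   step    t(s)  obj.x    obj.z    obj.vx   obj.vz 
     22  0.1583   +0.514  -0.089  +0.770  -0.253
     44  0.3165   +0.697  -0.149  +1.540  -0.506
     66  0.4748   +1.002  -0.249  +2.310  -0.760


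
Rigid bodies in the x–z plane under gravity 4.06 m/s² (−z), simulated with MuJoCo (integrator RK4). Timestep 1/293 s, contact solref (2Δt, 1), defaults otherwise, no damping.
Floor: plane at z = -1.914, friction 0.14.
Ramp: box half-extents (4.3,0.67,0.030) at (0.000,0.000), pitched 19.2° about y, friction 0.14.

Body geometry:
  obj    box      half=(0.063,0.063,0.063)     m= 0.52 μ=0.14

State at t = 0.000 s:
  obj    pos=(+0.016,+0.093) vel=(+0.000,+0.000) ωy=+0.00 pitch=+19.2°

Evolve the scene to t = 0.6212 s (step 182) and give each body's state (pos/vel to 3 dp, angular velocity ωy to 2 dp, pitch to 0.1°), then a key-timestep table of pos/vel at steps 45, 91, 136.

State at t = 0.6212 s:
  obj    pos=(+0.161,+0.042) vel=(+0.468,-0.163) ωy=+0.00 pitch=+19.2°

Key-timestep trajectory:
   step    t(s)  obj.x    obj.z    obj.vx   obj.vz 
     45  0.1536   +0.025  +0.090  +0.116  -0.039
     91  0.3106   +0.052  +0.080  +0.237  -0.069
    136  0.4642   +0.097  +0.065  +0.352  -0.112


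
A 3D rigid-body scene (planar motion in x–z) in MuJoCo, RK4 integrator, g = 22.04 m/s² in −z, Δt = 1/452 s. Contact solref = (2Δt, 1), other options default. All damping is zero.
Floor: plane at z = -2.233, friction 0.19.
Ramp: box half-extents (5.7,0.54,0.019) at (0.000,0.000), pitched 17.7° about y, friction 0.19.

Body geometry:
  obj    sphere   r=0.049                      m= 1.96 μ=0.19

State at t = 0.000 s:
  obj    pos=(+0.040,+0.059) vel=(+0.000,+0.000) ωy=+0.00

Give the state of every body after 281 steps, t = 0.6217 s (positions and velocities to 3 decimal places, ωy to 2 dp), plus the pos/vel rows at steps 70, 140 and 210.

State at t = 0.6217 s:
  obj    pos=(+0.921,-0.223) vel=(+2.835,-0.905) ωy=+60.72

Key-timestep trajectory:
   step    t(s)  obj.x    obj.z    obj.vx   obj.vz 
     70  0.1549   +0.095  +0.041  +0.706  -0.225
    140  0.3097   +0.259  -0.011  +1.412  -0.451
    210  0.4646   +0.532  -0.098  +2.119  -0.676


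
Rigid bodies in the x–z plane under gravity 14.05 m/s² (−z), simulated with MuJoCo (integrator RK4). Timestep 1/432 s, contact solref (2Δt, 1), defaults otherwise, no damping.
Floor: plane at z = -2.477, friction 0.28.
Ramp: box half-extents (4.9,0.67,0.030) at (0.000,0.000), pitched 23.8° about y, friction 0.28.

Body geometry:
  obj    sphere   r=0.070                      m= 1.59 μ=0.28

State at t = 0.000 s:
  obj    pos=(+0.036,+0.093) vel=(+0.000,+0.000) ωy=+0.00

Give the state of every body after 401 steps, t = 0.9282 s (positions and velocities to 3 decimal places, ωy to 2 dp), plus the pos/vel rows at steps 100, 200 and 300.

State at t = 0.9282 s:
  obj    pos=(+1.633,-0.611) vel=(+3.440,-1.517) ωy=+53.70

Key-timestep trajectory:
   step    t(s)  obj.x    obj.z    obj.vx   obj.vz 
    100  0.2315   +0.135  +0.050  +0.858  -0.378
    200  0.4630   +0.433  -0.082  +1.716  -0.757
    300  0.6944   +0.930  -0.301  +2.573  -1.135


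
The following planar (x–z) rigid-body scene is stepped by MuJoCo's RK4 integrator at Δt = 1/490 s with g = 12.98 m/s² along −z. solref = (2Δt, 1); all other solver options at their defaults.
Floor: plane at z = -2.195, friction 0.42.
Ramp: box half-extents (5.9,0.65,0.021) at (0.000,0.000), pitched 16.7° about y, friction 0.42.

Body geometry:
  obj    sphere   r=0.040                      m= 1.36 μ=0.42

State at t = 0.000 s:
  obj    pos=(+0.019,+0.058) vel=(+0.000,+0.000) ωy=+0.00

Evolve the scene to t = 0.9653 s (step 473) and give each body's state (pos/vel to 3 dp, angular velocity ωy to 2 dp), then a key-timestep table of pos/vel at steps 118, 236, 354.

State at t = 0.9653 s:
  obj    pos=(+1.208,-0.299) vel=(+2.463,-0.739) ωy=+64.29

Key-timestep trajectory:
   step    t(s)  obj.x    obj.z    obj.vx   obj.vz 
    118  0.2408   +0.093  +0.036  +0.615  -0.184
    236  0.4816   +0.315  -0.031  +1.229  -0.369
    354  0.7224   +0.685  -0.142  +1.844  -0.553


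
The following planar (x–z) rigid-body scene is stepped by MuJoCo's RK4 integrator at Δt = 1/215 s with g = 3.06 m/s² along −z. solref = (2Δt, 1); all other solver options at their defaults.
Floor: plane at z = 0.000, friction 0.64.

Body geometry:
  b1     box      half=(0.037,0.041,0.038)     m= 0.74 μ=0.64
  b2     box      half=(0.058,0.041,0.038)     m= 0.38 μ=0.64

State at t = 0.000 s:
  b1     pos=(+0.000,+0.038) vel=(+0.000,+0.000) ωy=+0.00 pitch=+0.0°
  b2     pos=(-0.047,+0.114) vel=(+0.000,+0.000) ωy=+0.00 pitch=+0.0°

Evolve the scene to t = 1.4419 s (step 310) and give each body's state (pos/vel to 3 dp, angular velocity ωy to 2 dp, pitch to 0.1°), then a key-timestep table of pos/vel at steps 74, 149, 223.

State at t = 1.4419 s:
  b1     pos=(+0.000,+0.038) vel=(+0.000,+0.000) ωy=+0.00 pitch=+0.0°
  b2     pos=(-0.101,+0.058) vel=(+0.000,+0.000) ωy=+0.00 pitch=-90.0°

Key-timestep trajectory:
   step    t(s)  b1.x    b1.z    b1.vx   b1.vz   b2.x    b2.z    b2.vx   b2.vz 
     74  0.3442   +0.000  +0.038  +0.000  +0.000   -0.072  +0.095  -0.132  -0.225
    149  0.6930   +0.000  +0.038  +0.000  +0.000   -0.120  +0.067  -0.023  +0.007
    223  1.0372   +0.000  +0.038  +0.000  +0.000   -0.097  +0.060  +0.031  +0.018


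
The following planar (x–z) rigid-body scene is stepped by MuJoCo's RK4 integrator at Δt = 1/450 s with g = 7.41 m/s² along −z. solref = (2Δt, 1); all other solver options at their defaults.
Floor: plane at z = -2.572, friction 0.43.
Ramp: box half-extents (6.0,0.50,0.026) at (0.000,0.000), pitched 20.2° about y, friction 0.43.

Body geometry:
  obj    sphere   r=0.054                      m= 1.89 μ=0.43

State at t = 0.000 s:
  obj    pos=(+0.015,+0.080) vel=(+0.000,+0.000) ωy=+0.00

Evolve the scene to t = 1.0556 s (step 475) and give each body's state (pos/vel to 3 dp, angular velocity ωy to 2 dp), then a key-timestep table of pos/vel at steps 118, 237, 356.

State at t = 1.0556 s:
  obj    pos=(+0.971,-0.272) vel=(+1.811,-0.666) ωy=+35.72

Key-timestep trajectory:
   step    t(s)  obj.x    obj.z    obj.vx   obj.vz 
    118  0.2622   +0.074  +0.058  +0.450  -0.165
    237  0.5267   +0.253  -0.008  +0.903  -0.332
    356  0.7911   +0.552  -0.118  +1.357  -0.499


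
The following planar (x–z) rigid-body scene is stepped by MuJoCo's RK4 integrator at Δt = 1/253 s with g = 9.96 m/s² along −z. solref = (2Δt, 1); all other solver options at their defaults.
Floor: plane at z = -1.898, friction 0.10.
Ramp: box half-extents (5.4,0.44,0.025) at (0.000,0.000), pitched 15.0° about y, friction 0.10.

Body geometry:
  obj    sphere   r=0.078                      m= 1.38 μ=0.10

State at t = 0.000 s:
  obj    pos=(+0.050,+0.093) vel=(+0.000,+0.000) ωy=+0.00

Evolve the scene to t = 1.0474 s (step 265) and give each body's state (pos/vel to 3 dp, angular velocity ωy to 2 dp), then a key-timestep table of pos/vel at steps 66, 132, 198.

State at t = 1.0474 s:
  obj    pos=(+1.026,-0.168) vel=(+1.863,-0.499) ωy=+24.72

Key-timestep trajectory:
   step    t(s)  obj.x    obj.z    obj.vx   obj.vz 
     66  0.2609   +0.111  +0.077  +0.464  -0.124
    132  0.5217   +0.292  +0.028  +0.928  -0.249
    198  0.7826   +0.595  -0.053  +1.392  -0.373


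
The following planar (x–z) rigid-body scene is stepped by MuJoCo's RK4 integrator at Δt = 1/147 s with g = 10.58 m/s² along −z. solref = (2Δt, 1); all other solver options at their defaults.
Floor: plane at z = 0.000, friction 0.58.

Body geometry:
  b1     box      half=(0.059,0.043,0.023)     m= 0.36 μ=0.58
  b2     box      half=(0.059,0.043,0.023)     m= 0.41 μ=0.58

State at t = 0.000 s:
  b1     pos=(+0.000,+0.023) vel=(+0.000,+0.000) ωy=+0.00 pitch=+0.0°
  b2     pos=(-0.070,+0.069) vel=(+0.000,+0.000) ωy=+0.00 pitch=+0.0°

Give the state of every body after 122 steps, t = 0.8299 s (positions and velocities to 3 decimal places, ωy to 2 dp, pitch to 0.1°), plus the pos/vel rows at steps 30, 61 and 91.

State at t = 0.8299 s:
  b1     pos=(+0.000,+0.023) vel=(+0.001,+0.000) ωy=+0.00 pitch=+0.0°
  b2     pos=(-0.082,+0.056) vel=(+0.000,+0.000) ωy=+0.02 pitch=-41.4°

Key-timestep trajectory:
   step    t(s)  b1.x    b1.z    b1.vx   b1.vz   b2.x    b2.z    b2.vx   b2.vz 
     30  0.2041   +0.000  +0.023  +0.000  +0.000   -0.086  +0.058  +0.021  +0.008
     61  0.4150   +0.000  +0.023  +0.001  +0.000   -0.082  +0.056  +0.000  +0.000
     91  0.6190   +0.000  +0.023  +0.001  +0.000   -0.082  +0.056  +0.000  +0.000


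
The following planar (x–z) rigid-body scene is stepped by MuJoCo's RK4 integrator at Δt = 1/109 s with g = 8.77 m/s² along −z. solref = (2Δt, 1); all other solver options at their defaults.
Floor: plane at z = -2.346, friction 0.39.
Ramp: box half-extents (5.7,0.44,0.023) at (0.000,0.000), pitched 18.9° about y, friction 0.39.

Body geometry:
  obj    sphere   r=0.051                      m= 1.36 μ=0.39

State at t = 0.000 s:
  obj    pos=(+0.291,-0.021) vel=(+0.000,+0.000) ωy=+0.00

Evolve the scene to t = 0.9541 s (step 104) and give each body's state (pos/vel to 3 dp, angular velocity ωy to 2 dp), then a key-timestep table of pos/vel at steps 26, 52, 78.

State at t = 0.9541 s:
  obj    pos=(+1.165,-0.321) vel=(+1.831,-0.627) ωy=+37.95

Key-timestep trajectory:
   step    t(s)  obj.x    obj.z    obj.vx   obj.vz 
     26  0.2385   +0.346  -0.040  +0.458  -0.157
     52  0.4771   +0.509  -0.096  +0.916  -0.314
     78  0.7156   +0.782  -0.190  +1.374  -0.470


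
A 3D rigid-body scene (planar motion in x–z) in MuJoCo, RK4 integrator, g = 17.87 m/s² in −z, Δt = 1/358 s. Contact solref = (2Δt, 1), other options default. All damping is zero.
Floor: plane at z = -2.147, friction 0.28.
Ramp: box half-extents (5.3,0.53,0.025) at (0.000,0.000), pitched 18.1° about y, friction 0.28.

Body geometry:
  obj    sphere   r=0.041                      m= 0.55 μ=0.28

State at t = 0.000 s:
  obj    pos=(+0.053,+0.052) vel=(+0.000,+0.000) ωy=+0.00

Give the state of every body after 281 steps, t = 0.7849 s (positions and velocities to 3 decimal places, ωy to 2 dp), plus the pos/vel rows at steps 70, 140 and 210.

State at t = 0.7849 s:
  obj    pos=(+1.214,-0.327) vel=(+2.959,-0.967) ωy=+75.91

Key-timestep trajectory:
   step    t(s)  obj.x    obj.z    obj.vx   obj.vz 
     70  0.1955   +0.125  +0.029  +0.737  -0.241
    140  0.3911   +0.341  -0.042  +1.474  -0.482
    210  0.5866   +0.702  -0.160  +2.211  -0.723
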